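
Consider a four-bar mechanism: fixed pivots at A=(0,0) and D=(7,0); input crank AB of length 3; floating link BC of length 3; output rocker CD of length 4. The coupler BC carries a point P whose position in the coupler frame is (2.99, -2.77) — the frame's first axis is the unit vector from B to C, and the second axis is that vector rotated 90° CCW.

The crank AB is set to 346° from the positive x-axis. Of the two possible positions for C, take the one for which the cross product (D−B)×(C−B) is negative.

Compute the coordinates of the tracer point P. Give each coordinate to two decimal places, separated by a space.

A=(0,0), D=(7.00,0)
B = A + 3.00·(cos346°, sin346°) = (2.9109, -0.7258)
|BD| = 4.1530
circle(B,3.00) ∩ circle(D,4.00): a=1.2338, h=2.7346
  candidates: C₊=(3.6478,2.1823) cross=11.357; C₋=(4.6035,-3.2026) cross=-11.357
  mode - wants cross < 0 → take C=(4.6035,-3.2026) (cross=-11.357)
ex = (C−B)/|BC| = (0.5642,-0.8256); ey = (0.8256,0.5642)
P = B + 2.99·ex + -2.77·ey = (2.3109,-4.7573)

2.31 -4.76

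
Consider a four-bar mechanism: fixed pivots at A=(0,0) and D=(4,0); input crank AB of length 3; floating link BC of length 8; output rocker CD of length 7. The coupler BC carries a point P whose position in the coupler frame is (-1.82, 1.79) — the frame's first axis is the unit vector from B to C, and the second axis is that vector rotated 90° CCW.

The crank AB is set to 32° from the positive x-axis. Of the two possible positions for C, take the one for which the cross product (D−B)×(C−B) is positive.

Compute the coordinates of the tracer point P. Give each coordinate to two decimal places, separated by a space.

0.50 3.12

A=(0,0), D=(4.00,0)
B = A + 3.00·(cos32°, sin32°) = (2.5441, 1.5898)
|BD| = 2.1557
circle(B,8.00) ∩ circle(D,7.00): a=4.5570, h=6.5752
  candidates: C₊=(10.4709,2.6697) cross=14.174; C₋=(0.7727,-6.2117) cross=-14.174
  mode + wants cross > 0 → take C=(10.4709,2.6697) (cross=14.174)
ex = (C−B)/|BC| = (0.9908,0.1350); ey = (-0.1350,0.9908)
P = B + -1.82·ex + 1.79·ey = (0.4992,3.1177)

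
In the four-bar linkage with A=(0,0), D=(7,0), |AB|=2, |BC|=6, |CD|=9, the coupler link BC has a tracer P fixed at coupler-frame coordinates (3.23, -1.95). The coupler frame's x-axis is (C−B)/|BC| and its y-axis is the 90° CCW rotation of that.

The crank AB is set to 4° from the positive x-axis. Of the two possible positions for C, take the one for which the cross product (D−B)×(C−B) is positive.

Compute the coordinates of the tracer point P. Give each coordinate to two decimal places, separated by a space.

2.87 3.81

A=(0,0), D=(7.00,0)
B = A + 2.00·(cos4°, sin4°) = (1.9951, 0.1395)
|BD| = 5.0068
circle(B,6.00) ∩ circle(D,9.00): a=-1.9905, h=5.6602
  candidates: C₊=(0.1632,5.8530) cross=28.340; C₋=(-0.1523,-5.4630) cross=-28.340
  mode + wants cross > 0 → take C=(0.1632,5.8530) (cross=28.340)
ex = (C−B)/|BC| = (-0.3053,0.9522); ey = (-0.9522,-0.3053)
P = B + 3.23·ex + -1.95·ey = (2.8658,3.8107)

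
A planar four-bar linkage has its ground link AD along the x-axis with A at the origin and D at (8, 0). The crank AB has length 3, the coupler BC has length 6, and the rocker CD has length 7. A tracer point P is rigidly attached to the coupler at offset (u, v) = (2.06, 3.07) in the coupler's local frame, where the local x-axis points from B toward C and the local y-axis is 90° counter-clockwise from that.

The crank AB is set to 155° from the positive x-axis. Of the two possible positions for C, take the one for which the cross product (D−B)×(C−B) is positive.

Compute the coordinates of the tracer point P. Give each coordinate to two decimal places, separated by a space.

A=(0,0), D=(8.00,0)
B = A + 3.00·(cos155°, sin155°) = (-2.7189, 1.2679)
|BD| = 10.7936
circle(B,6.00) ∩ circle(D,7.00): a=4.7946, h=3.6072
  candidates: C₊=(2.4662,4.2869) cross=38.934; C₋=(1.6188,-2.8775) cross=-38.934
  mode + wants cross > 0 → take C=(2.4662,4.2869) (cross=38.934)
ex = (C−B)/|BC| = (0.8642,0.5032); ey = (-0.5032,0.8642)
P = B + 2.06·ex + 3.07·ey = (-2.4834,4.9574)

-2.48 4.96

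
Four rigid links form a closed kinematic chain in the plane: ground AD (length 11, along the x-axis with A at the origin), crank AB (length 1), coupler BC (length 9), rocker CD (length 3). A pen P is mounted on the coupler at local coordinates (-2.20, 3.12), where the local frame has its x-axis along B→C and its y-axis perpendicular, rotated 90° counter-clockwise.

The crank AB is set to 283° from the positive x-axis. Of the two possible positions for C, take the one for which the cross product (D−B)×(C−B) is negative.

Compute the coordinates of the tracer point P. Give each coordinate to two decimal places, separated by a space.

A=(0,0), D=(11.00,0)
B = A + 1.00·(cos283°, sin283°) = (0.2250, -0.9744)
|BD| = 10.8190
circle(B,9.00) ∩ circle(D,3.00): a=8.7370, h=2.1599
  candidates: C₊=(8.7319,1.9636) cross=23.368; C₋=(9.1210,-2.3386) cross=-23.368
  mode - wants cross < 0 → take C=(9.1210,-2.3386) (cross=-23.368)
ex = (C−B)/|BC| = (0.9884,-0.1516); ey = (0.1516,0.9884)
P = B + -2.20·ex + 3.12·ey = (-1.4767,2.4431)

-1.48 2.44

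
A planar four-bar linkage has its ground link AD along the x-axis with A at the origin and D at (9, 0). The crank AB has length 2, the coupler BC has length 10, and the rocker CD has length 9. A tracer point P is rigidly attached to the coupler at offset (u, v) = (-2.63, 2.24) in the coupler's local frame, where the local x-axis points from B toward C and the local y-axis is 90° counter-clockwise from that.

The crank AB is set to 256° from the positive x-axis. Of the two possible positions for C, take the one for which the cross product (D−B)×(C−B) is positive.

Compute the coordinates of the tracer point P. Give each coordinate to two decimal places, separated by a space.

-3.60 -3.43

A=(0,0), D=(9.00,0)
B = A + 2.00·(cos256°, sin256°) = (-0.4838, -1.9406)
|BD| = 9.6804
circle(B,10.00) ∩ circle(D,9.00): a=5.8215, h=8.1308
  candidates: C₊=(3.5896,7.1922) cross=78.709; C₋=(6.8495,-8.7393) cross=-78.709
  mode + wants cross > 0 → take C=(3.5896,7.1922) (cross=78.709)
ex = (C−B)/|BC| = (0.4073,0.9133); ey = (-0.9133,0.4073)
P = B + -2.63·ex + 2.24·ey = (-3.6009,-3.4301)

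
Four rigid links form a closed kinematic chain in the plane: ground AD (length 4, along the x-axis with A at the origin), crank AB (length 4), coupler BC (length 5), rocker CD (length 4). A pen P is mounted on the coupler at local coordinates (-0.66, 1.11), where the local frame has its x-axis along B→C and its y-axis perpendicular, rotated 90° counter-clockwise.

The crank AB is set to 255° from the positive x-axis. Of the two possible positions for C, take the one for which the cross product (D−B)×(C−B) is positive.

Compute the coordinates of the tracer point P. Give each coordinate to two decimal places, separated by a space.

A=(0,0), D=(4.00,0)
B = A + 4.00·(cos255°, sin255°) = (-1.0353, -3.8637)
|BD| = 6.3468
circle(B,5.00) ∩ circle(D,4.00): a=3.8824, h=3.1507
  candidates: C₊=(0.1269,0.9994) cross=19.997; C₋=(3.9629,-3.9998) cross=-19.997
  mode + wants cross > 0 → take C=(0.1269,0.9994) (cross=19.997)
ex = (C−B)/|BC| = (0.2324,0.9726); ey = (-0.9726,0.2324)
P = B + -0.66·ex + 1.11·ey = (-2.2683,-4.2476)

-2.27 -4.25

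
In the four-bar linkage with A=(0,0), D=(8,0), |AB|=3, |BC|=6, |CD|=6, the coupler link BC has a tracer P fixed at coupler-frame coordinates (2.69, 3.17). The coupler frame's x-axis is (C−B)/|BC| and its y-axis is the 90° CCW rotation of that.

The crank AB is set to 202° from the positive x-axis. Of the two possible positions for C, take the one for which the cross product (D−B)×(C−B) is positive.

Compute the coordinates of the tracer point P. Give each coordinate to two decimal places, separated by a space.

-2.13 2.98

A=(0,0), D=(8.00,0)
B = A + 3.00·(cos202°, sin202°) = (-2.7816, -1.1238)
|BD| = 10.8400
circle(B,6.00) ∩ circle(D,6.00): a=5.4200, h=2.5737
  candidates: C₊=(2.3424,1.9979) cross=27.899; C₋=(2.8760,-3.1217) cross=-27.899
  mode + wants cross > 0 → take C=(2.3424,1.9979) (cross=27.899)
ex = (C−B)/|BC| = (0.8540,0.5203); ey = (-0.5203,0.8540)
P = B + 2.69·ex + 3.17·ey = (-2.1336,2.9829)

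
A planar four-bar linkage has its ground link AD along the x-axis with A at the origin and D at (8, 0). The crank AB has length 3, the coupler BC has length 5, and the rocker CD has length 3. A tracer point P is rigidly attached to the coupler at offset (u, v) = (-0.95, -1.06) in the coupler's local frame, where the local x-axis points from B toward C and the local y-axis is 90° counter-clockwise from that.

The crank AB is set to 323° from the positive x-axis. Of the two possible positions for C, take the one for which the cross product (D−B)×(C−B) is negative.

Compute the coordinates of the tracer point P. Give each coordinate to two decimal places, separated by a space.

A=(0,0), D=(8.00,0)
B = A + 3.00·(cos323°, sin323°) = (2.3959, -1.8054)
|BD| = 5.8877
circle(B,5.00) ∩ circle(D,3.00): a=4.3026, h=2.5470
  candidates: C₊=(5.7102,1.9383) cross=14.996; C₋=(7.2723,-2.9104) cross=-14.996
  mode - wants cross < 0 → take C=(7.2723,-2.9104) (cross=-14.996)
ex = (C−B)/|BC| = (0.9753,-0.2210); ey = (0.2210,0.9753)
P = B + -0.95·ex + -1.06·ey = (1.2351,-2.6293)

1.24 -2.63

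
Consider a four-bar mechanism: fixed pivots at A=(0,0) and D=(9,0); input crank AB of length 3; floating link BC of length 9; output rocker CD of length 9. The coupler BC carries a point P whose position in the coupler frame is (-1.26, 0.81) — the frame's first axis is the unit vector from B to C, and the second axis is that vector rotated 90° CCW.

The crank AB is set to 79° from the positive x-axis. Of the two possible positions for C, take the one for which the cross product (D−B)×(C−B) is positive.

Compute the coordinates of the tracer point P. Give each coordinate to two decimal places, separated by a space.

-0.91 2.73

A=(0,0), D=(9.00,0)
B = A + 3.00·(cos79°, sin79°) = (0.5724, 2.9449)
|BD| = 8.9273
circle(B,9.00) ∩ circle(D,9.00): a=4.4636, h=7.8151
  candidates: C₊=(7.3642,8.8501) cross=69.768; C₋=(2.2082,-5.9052) cross=-69.768
  mode + wants cross > 0 → take C=(7.3642,8.8501) (cross=69.768)
ex = (C−B)/|BC| = (0.7546,0.6561); ey = (-0.6561,0.7546)
P = B + -1.26·ex + 0.81·ey = (-0.9099,2.7294)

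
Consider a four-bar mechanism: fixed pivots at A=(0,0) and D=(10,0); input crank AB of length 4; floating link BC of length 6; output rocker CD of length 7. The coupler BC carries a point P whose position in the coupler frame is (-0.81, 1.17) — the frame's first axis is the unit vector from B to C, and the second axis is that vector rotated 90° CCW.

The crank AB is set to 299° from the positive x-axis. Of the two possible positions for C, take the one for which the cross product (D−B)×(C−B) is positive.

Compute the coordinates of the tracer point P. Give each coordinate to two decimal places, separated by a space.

A=(0,0), D=(10.00,0)
B = A + 4.00·(cos299°, sin299°) = (1.9392, -3.4985)
|BD| = 8.7872
circle(B,6.00) ∩ circle(D,7.00): a=3.6539, h=4.7591
  candidates: C₊=(3.3963,2.3219) cross=41.819; C₋=(7.1858,-6.4094) cross=-41.819
  mode + wants cross > 0 → take C=(3.3963,2.3219) (cross=41.819)
ex = (C−B)/|BC| = (0.2428,0.9701); ey = (-0.9701,0.2428)
P = B + -0.81·ex + 1.17·ey = (0.6076,-4.0001)

0.61 -4.00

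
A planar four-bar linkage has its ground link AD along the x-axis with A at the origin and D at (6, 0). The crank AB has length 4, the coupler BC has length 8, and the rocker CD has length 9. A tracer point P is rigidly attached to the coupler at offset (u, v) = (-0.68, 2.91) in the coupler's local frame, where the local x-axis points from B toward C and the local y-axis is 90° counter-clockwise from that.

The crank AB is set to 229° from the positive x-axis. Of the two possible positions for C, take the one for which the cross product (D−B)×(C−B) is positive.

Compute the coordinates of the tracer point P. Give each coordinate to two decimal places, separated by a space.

-5.60 -3.30

A=(0,0), D=(6.00,0)
B = A + 4.00·(cos229°, sin229°) = (-2.6242, -3.0188)
|BD| = 9.1373
circle(B,8.00) ∩ circle(D,9.00): a=3.6384, h=7.1247
  candidates: C₊=(-1.5440,4.9079) cross=65.101; C₋=(3.1638,-8.5414) cross=-65.101
  mode + wants cross > 0 → take C=(-1.5440,4.9079) (cross=65.101)
ex = (C−B)/|BC| = (0.1350,0.9908); ey = (-0.9908,0.1350)
P = B + -0.68·ex + 2.91·ey = (-5.5994,-3.2997)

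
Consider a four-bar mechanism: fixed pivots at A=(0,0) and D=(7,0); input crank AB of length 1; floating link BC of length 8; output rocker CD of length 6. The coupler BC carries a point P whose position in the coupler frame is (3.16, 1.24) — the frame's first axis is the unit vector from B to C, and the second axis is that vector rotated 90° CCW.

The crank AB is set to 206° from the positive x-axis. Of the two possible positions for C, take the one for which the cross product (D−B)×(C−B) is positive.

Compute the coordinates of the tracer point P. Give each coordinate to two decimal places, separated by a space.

0.32 2.73

A=(0,0), D=(7.00,0)
B = A + 1.00·(cos206°, sin206°) = (-0.8988, -0.4384)
|BD| = 7.9109
circle(B,8.00) ∩ circle(D,6.00): a=5.7252, h=5.5877
  candidates: C₊=(4.5080,5.4580) cross=44.204; C₋=(5.1272,-5.7002) cross=-44.204
  mode + wants cross > 0 → take C=(4.5080,5.4580) (cross=44.204)
ex = (C−B)/|BC| = (0.6758,0.7370); ey = (-0.7370,0.6758)
P = B + 3.16·ex + 1.24·ey = (0.3229,2.7287)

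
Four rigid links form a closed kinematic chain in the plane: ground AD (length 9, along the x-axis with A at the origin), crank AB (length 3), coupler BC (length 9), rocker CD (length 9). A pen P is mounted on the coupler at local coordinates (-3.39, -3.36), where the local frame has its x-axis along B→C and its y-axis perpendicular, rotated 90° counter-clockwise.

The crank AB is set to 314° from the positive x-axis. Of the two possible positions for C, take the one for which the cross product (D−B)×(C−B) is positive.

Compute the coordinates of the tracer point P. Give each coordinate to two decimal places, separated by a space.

A=(0,0), D=(9.00,0)
B = A + 3.00·(cos314°, sin314°) = (2.0840, -2.1580)
|BD| = 7.2449
circle(B,9.00) ∩ circle(D,9.00): a=3.6224, h=8.2388
  candidates: C₊=(3.0879,6.7858) cross=59.689; C₋=(7.9961,-8.9438) cross=-59.689
  mode + wants cross > 0 → take C=(3.0879,6.7858) (cross=59.689)
ex = (C−B)/|BC| = (0.1115,0.9938); ey = (-0.9938,0.1115)
P = B + -3.39·ex + -3.36·ey = (5.0449,-5.9017)

5.04 -5.90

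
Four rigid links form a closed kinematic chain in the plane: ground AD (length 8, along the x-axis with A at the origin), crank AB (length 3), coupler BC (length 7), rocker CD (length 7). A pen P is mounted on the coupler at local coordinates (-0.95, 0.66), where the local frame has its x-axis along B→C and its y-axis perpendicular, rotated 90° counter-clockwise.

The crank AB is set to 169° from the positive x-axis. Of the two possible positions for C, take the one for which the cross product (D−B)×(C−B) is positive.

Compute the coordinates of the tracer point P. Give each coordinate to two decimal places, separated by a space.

-4.10 0.56

A=(0,0), D=(8.00,0)
B = A + 3.00·(cos169°, sin169°) = (-2.9449, 0.5724)
|BD| = 10.9598
circle(B,7.00) ∩ circle(D,7.00): a=5.4799, h=4.3555
  candidates: C₊=(2.7550,4.6358) cross=47.736; C₋=(2.3001,-4.0634) cross=-47.736
  mode + wants cross > 0 → take C=(2.7550,4.6358) (cross=47.736)
ex = (C−B)/|BC| = (0.8143,0.5805); ey = (-0.5805,0.8143)
P = B + -0.95·ex + 0.66·ey = (-4.1016,0.5584)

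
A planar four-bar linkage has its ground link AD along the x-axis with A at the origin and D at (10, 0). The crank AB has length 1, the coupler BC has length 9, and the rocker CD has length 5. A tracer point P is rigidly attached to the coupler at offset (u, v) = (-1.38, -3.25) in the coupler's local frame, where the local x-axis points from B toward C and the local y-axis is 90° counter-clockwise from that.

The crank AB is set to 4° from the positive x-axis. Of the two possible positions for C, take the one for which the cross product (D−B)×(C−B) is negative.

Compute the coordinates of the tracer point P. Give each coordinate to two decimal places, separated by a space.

-1.92 -1.92

A=(0,0), D=(10.00,0)
B = A + 1.00·(cos4°, sin4°) = (0.9976, 0.0698)
|BD| = 9.0027
circle(B,9.00) ∩ circle(D,5.00): a=7.6115, h=4.8026
  candidates: C₊=(8.6461,4.8132) cross=43.236; C₋=(8.5717,-4.7916) cross=-43.236
  mode - wants cross < 0 → take C=(8.5717,-4.7916) (cross=-43.236)
ex = (C−B)/|BC| = (0.8416,-0.5402); ey = (0.5402,0.8416)
P = B + -1.38·ex + -3.25·ey = (-1.9193,-1.9199)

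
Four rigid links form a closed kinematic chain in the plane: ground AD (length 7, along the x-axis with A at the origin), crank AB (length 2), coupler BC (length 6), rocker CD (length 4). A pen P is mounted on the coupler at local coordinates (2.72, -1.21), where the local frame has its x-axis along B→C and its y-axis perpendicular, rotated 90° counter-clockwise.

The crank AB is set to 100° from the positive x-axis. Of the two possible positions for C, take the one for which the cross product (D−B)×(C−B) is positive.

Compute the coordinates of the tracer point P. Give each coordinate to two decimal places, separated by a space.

A=(0,0), D=(7.00,0)
B = A + 2.00·(cos100°, sin100°) = (-0.3473, 1.9696)
|BD| = 7.6067
circle(B,6.00) ∩ circle(D,4.00): a=5.1180, h=3.1315
  candidates: C₊=(5.4070,3.6691) cross=23.820; C₋=(3.7853,-2.3803) cross=-23.820
  mode + wants cross > 0 → take C=(5.4070,3.6691) (cross=23.820)
ex = (C−B)/|BC| = (0.9590,0.2832); ey = (-0.2832,0.9590)
P = B + 2.72·ex + -1.21·ey = (2.6040,1.5796)

2.60 1.58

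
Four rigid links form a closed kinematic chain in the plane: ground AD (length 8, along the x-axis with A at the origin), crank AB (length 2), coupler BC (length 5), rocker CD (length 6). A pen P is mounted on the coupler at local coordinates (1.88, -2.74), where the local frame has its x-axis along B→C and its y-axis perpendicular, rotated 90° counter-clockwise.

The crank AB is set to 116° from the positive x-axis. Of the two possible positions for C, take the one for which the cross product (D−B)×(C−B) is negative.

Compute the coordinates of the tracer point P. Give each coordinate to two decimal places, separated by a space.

-1.76 -1.41

A=(0,0), D=(8.00,0)
B = A + 2.00·(cos116°, sin116°) = (-0.8767, 1.7976)
|BD| = 9.0569
circle(B,5.00) ∩ circle(D,6.00): a=3.9212, h=3.1023
  candidates: C₊=(3.5822,4.0599) cross=28.097; C₋=(2.3507,-2.0213) cross=-28.097
  mode - wants cross < 0 → take C=(2.3507,-2.0213) (cross=-28.097)
ex = (C−B)/|BC| = (0.6455,-0.7638); ey = (0.7638,0.6455)
P = B + 1.88·ex + -2.74·ey = (-1.7559,-1.4069)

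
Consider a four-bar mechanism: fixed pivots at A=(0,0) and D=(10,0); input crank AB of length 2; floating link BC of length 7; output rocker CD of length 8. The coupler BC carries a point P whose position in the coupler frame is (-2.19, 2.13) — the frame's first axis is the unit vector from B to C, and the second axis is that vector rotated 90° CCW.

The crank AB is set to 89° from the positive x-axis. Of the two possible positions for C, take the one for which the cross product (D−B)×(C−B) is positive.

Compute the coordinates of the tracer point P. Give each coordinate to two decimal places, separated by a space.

-3.01 2.21

A=(0,0), D=(10.00,0)
B = A + 2.00·(cos89°, sin89°) = (0.0349, 1.9997)
|BD| = 10.1638
circle(B,7.00) ∩ circle(D,8.00): a=4.3440, h=5.4891
  candidates: C₊=(5.3739,6.5268) cross=55.790; C₋=(3.2140,-4.2368) cross=-55.790
  mode + wants cross > 0 → take C=(5.3739,6.5268) (cross=55.790)
ex = (C−B)/|BC| = (0.7627,0.6467); ey = (-0.6467,0.7627)
P = B + -2.19·ex + 2.13·ey = (-3.0130,2.2079)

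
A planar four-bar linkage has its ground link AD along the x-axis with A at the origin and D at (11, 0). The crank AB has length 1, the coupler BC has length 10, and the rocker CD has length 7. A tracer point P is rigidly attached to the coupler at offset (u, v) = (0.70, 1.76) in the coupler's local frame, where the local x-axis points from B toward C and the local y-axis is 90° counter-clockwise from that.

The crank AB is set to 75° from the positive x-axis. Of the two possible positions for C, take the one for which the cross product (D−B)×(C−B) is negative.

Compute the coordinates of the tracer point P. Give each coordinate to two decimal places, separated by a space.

A=(0,0), D=(11.00,0)
B = A + 1.00·(cos75°, sin75°) = (0.2588, 0.9659)
|BD| = 10.7845
circle(B,10.00) ∩ circle(D,7.00): a=7.7568, h=6.3113
  candidates: C₊=(8.5497,6.5571) cross=68.064; C₋=(7.4191,-6.0148) cross=-68.064
  mode - wants cross < 0 → take C=(7.4191,-6.0148) (cross=-68.064)
ex = (C−B)/|BC| = (0.7160,-0.6981); ey = (0.6981,0.7160)
P = B + 0.70·ex + 1.76·ey = (1.9886,1.7375)

1.99 1.74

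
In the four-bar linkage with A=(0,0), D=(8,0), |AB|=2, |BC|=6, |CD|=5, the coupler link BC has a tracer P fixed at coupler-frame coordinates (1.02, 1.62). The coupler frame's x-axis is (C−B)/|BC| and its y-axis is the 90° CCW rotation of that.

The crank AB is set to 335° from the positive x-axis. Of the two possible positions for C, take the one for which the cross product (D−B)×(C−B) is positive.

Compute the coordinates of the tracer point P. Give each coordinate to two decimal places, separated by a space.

A=(0,0), D=(8.00,0)
B = A + 2.00·(cos335°, sin335°) = (1.8126, -0.8452)
|BD| = 6.2448
circle(B,6.00) ∩ circle(D,5.00): a=4.0032, h=4.4693
  candidates: C₊=(5.1740,4.1248) cross=27.910; C₋=(6.3838,-4.7316) cross=-27.910
  mode + wants cross > 0 → take C=(5.1740,4.1248) (cross=27.910)
ex = (C−B)/|BC| = (0.5602,0.8283); ey = (-0.8283,0.5602)
P = B + 1.02·ex + 1.62·ey = (1.0421,0.9072)

1.04 0.91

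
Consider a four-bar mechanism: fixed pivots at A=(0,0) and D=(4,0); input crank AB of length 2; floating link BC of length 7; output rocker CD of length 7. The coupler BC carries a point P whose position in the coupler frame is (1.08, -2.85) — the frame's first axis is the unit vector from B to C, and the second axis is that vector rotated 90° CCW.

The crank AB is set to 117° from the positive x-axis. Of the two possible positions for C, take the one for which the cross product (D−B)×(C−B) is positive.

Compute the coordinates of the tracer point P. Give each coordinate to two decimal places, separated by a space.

A=(0,0), D=(4.00,0)
B = A + 2.00·(cos117°, sin117°) = (-0.9080, 1.7820)
|BD| = 5.2215
circle(B,7.00) ∩ circle(D,7.00): a=2.6107, h=6.4949
  candidates: C₊=(3.7626,6.9960) cross=33.913; C₋=(-0.6706,-5.2140) cross=-33.913
  mode + wants cross > 0 → take C=(3.7626,6.9960) (cross=33.913)
ex = (C−B)/|BC| = (0.6672,0.7449); ey = (-0.7449,0.6672)
P = B + 1.08·ex + -2.85·ey = (1.9355,0.6848)

1.94 0.68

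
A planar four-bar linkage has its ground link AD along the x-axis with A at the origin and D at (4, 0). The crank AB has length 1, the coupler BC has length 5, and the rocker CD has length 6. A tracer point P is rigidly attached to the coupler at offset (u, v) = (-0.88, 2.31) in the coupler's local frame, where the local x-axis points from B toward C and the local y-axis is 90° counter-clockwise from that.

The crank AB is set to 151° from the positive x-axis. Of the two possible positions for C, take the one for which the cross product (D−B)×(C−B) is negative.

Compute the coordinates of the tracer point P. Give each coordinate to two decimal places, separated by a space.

1.25 1.74

A=(0,0), D=(4.00,0)
B = A + 1.00·(cos151°, sin151°) = (-0.8746, 0.4848)
|BD| = 4.8987
circle(B,5.00) ∩ circle(D,6.00): a=1.3266, h=4.8208
  candidates: C₊=(0.9226,5.1507) cross=23.616; C₋=(-0.0317,-4.4436) cross=-23.616
  mode - wants cross < 0 → take C=(-0.0317,-4.4436) (cross=-23.616)
ex = (C−B)/|BC| = (0.1686,-0.9857); ey = (0.9857,0.1686)
P = B + -0.88·ex + 2.31·ey = (1.2540,1.7417)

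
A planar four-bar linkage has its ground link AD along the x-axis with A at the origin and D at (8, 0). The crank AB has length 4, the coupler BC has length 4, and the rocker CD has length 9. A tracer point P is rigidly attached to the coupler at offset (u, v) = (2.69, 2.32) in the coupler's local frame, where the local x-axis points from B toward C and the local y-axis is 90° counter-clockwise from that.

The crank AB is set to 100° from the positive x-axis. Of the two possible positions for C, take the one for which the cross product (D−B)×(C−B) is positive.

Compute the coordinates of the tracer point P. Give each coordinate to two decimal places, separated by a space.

A=(0,0), D=(8.00,0)
B = A + 4.00·(cos100°, sin100°) = (-0.6946, 3.9392)
|BD| = 9.5453
circle(B,4.00) ∩ circle(D,9.00): a=1.3679, h=3.7588
  candidates: C₊=(2.1026,6.7986) cross=35.879; C₋=(-0.9999,-0.0491) cross=-35.879
  mode + wants cross > 0 → take C=(2.1026,6.7986) (cross=35.879)
ex = (C−B)/|BC| = (0.6993,0.7148); ey = (-0.7148,0.6993)
P = B + 2.69·ex + 2.32·ey = (-0.4719,7.4845)

-0.47 7.48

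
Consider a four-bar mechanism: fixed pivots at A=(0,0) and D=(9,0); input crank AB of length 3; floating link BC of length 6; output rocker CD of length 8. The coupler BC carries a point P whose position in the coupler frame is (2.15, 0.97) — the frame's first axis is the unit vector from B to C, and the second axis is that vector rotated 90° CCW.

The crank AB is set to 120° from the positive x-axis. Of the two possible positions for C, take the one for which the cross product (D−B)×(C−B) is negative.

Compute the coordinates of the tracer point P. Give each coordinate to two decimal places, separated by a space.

A=(0,0), D=(9.00,0)
B = A + 3.00·(cos120°, sin120°) = (-1.5000, 2.5981)
|BD| = 10.8167
circle(B,6.00) ∩ circle(D,8.00): a=4.1140, h=4.3675
  candidates: C₊=(3.5426,5.8495) cross=47.241; C₋=(1.4446,-2.6297) cross=-47.241
  mode - wants cross < 0 → take C=(1.4446,-2.6297) (cross=-47.241)
ex = (C−B)/|BC| = (0.4908,-0.8713); ey = (0.8713,0.4908)
P = B + 2.15·ex + 0.97·ey = (0.4003,1.2008)

0.40 1.20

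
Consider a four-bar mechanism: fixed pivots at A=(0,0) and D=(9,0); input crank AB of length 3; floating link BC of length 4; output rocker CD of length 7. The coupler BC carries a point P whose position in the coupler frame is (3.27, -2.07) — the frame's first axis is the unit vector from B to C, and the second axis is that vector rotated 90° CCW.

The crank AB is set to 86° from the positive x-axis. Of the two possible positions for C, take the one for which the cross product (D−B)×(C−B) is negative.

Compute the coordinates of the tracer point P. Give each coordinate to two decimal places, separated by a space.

A=(0,0), D=(9.00,0)
B = A + 3.00·(cos86°, sin86°) = (0.2093, 2.9927)
|BD| = 9.2862
circle(B,4.00) ∩ circle(D,7.00): a=2.8663, h=2.7901
  candidates: C₊=(3.8218,4.7102) cross=25.909; C₋=(2.0234,-0.5723) cross=-25.909
  mode - wants cross < 0 → take C=(2.0234,-0.5723) (cross=-25.909)
ex = (C−B)/|BC| = (0.4535,-0.8912); ey = (0.8912,0.4535)
P = B + 3.27·ex + -2.07·ey = (-0.1525,-0.8605)

-0.15 -0.86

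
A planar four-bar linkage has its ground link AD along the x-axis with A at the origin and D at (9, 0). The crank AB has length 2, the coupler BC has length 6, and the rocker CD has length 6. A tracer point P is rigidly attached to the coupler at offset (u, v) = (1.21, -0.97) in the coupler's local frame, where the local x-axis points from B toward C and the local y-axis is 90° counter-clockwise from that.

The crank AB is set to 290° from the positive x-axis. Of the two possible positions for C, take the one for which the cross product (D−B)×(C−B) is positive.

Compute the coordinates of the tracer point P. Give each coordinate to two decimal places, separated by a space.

A=(0,0), D=(9.00,0)
B = A + 2.00·(cos290°, sin290°) = (0.6840, -1.8794)
|BD| = 8.5257
circle(B,6.00) ∩ circle(D,6.00): a=4.2628, h=4.2223
  candidates: C₊=(3.9113,3.1788) cross=35.998; C₋=(5.7728,-5.0582) cross=-35.998
  mode + wants cross > 0 → take C=(3.9113,3.1788) (cross=35.998)
ex = (C−B)/|BC| = (0.5379,0.8430); ey = (-0.8430,0.5379)
P = B + 1.21·ex + -0.97·ey = (2.1526,-1.3811)

2.15 -1.38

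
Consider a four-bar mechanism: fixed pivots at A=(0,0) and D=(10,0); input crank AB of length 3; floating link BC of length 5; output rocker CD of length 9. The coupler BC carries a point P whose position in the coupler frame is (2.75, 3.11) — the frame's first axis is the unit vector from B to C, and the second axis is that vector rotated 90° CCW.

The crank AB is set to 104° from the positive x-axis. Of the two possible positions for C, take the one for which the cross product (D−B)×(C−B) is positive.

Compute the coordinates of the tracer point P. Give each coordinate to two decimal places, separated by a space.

A=(0,0), D=(10.00,0)
B = A + 3.00·(cos104°, sin104°) = (-0.7258, 2.9109)
|BD| = 11.1137
circle(B,5.00) ∩ circle(D,9.00): a=3.0375, h=3.9716
  candidates: C₊=(3.2459,5.9483) cross=44.140; C₋=(1.1654,-1.7177) cross=-44.140
  mode + wants cross > 0 → take C=(3.2459,5.9483) (cross=44.140)
ex = (C−B)/|BC| = (0.7943,0.6075); ey = (-0.6075,0.7943)
P = B + 2.75·ex + 3.11·ey = (-0.4306,7.0518)

-0.43 7.05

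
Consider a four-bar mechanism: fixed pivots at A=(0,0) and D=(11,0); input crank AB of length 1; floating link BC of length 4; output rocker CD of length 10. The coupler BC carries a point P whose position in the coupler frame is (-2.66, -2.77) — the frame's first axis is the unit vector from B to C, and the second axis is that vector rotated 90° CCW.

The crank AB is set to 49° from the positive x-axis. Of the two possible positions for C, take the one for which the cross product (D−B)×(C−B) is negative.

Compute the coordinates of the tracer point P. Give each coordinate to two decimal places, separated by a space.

A=(0,0), D=(11.00,0)
B = A + 1.00·(cos49°, sin49°) = (0.6561, 0.7547)
|BD| = 10.3714
circle(B,4.00) ∩ circle(D,10.00): a=1.1361, h=3.8353
  candidates: C₊=(2.0683,4.4971) cross=39.777; C₋=(1.5101,-3.1531) cross=-39.777
  mode - wants cross < 0 → take C=(1.5101,-3.1531) (cross=-39.777)
ex = (C−B)/|BC| = (0.2135,-0.9769); ey = (0.9769,0.2135)
P = B + -2.66·ex + -2.77·ey = (-2.6180,2.7620)

-2.62 2.76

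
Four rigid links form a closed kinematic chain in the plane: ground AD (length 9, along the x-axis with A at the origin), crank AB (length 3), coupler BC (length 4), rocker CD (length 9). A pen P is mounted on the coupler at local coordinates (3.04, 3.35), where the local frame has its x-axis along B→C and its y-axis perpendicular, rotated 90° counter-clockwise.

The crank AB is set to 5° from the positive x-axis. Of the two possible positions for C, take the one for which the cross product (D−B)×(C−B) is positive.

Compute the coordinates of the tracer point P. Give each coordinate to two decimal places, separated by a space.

A=(0,0), D=(9.00,0)
B = A + 3.00·(cos5°, sin5°) = (2.9886, 0.2615)
|BD| = 6.0171
circle(B,4.00) ∩ circle(D,9.00): a=-2.3927, h=3.2054
  candidates: C₊=(0.7374,3.5679) cross=19.287; C₋=(0.4588,-2.8370) cross=-19.287
  mode + wants cross > 0 → take C=(0.7374,3.5679) (cross=19.287)
ex = (C−B)/|BC| = (-0.5628,0.8266); ey = (-0.8266,-0.5628)
P = B + 3.04·ex + 3.35·ey = (-1.4914,0.8890)

-1.49 0.89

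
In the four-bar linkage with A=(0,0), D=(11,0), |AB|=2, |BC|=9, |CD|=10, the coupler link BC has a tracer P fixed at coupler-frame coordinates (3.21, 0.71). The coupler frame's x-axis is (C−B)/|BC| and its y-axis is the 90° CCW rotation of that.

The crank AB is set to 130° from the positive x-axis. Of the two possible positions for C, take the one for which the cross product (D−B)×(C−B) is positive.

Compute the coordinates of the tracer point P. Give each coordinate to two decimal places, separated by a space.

A=(0,0), D=(11.00,0)
B = A + 2.00·(cos130°, sin130°) = (-1.2856, 1.5321)
|BD| = 12.3807
circle(B,9.00) ∩ circle(D,10.00): a=5.4230, h=7.1827
  candidates: C₊=(4.9846,7.9884) cross=88.927; C₋=(3.2070,-6.2664) cross=-88.927
  mode + wants cross > 0 → take C=(4.9846,7.9884) (cross=88.927)
ex = (C−B)/|BC| = (0.6967,0.7174); ey = (-0.7174,0.6967)
P = B + 3.21·ex + 0.71·ey = (0.4415,4.3295)

0.44 4.33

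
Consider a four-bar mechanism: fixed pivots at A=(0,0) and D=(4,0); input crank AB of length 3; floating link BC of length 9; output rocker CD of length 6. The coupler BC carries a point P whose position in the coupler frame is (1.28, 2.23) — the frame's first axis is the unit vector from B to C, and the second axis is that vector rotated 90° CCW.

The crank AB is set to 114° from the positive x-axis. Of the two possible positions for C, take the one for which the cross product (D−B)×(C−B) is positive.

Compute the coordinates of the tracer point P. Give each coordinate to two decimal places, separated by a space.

-0.50 5.21

A=(0,0), D=(4.00,0)
B = A + 3.00·(cos114°, sin114°) = (-1.2202, 2.7406)
|BD| = 5.8959
circle(B,9.00) ∩ circle(D,6.00): a=6.7642, h=5.9368
  candidates: C₊=(7.5284,4.8529) cross=35.003; C₋=(2.0091,-5.6601) cross=-35.003
  mode + wants cross > 0 → take C=(7.5284,4.8529) (cross=35.003)
ex = (C−B)/|BC| = (0.9721,0.2347); ey = (-0.2347,0.9721)
P = B + 1.28·ex + 2.23·ey = (-0.4993,5.2088)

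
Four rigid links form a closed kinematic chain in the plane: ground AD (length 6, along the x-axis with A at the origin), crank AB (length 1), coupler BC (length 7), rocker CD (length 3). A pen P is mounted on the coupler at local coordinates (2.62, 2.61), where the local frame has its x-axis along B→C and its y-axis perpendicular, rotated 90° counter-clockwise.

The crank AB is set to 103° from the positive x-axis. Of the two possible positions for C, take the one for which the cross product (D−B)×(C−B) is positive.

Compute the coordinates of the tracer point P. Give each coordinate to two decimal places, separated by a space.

A=(0,0), D=(6.00,0)
B = A + 1.00·(cos103°, sin103°) = (-0.2250, 0.9744)
|BD| = 6.3007
circle(B,7.00) ∩ circle(D,3.00): a=6.3246, h=2.9999
  candidates: C₊=(6.4875,2.9601) cross=18.902; C₋=(5.5597,-2.9675) cross=-18.902
  mode + wants cross > 0 → take C=(6.4875,2.9601) (cross=18.902)
ex = (C−B)/|BC| = (0.9589,0.2837); ey = (-0.2837,0.9589)
P = B + 2.62·ex + 2.61·ey = (1.5470,4.2204)

1.55 4.22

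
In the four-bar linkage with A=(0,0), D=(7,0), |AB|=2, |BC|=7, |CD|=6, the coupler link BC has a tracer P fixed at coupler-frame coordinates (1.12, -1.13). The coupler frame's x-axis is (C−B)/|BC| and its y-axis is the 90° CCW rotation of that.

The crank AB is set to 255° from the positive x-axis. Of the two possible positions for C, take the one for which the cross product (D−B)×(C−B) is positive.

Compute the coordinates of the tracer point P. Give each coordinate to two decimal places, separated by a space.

1.01 -1.47

A=(0,0), D=(7.00,0)
B = A + 2.00·(cos255°, sin255°) = (-0.5176, -1.9319)
|BD| = 7.7619
circle(B,7.00) ∩ circle(D,6.00): a=4.7184, h=5.1708
  candidates: C₊=(2.7653,4.2506) cross=40.135; C₋=(5.3392,-5.7656) cross=-40.135
  mode + wants cross > 0 → take C=(2.7653,4.2506) (cross=40.135)
ex = (C−B)/|BC| = (0.4690,0.8832); ey = (-0.8832,0.4690)
P = B + 1.12·ex + -1.13·ey = (1.0057,-1.4726)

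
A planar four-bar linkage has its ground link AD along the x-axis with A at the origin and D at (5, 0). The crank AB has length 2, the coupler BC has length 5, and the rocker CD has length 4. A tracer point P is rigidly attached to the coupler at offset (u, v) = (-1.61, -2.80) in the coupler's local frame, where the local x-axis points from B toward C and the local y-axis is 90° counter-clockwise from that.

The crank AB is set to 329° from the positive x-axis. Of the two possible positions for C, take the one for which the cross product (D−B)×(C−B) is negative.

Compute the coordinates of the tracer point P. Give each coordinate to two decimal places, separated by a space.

-1.22 -2.38

A=(0,0), D=(5.00,0)
B = A + 2.00·(cos329°, sin329°) = (1.7143, -1.0301)
|BD| = 3.4433
circle(B,5.00) ∩ circle(D,4.00): a=3.0285, h=3.9784
  candidates: C₊=(3.4140,3.6722) cross=13.699; C₋=(5.7943,-3.9203) cross=-13.699
  mode - wants cross < 0 → take C=(5.7943,-3.9203) (cross=-13.699)
ex = (C−B)/|BC| = (0.8160,-0.5781); ey = (0.5781,0.8160)
P = B + -1.61·ex + -2.80·ey = (-1.2180,-2.3842)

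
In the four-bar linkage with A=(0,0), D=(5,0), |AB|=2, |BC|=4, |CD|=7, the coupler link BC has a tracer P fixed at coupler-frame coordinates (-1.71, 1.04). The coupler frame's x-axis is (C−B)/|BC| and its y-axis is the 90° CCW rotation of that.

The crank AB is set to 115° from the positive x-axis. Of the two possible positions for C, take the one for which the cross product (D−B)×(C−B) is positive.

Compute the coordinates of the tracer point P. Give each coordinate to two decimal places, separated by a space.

-2.46 0.63

A=(0,0), D=(5.00,0)
B = A + 2.00·(cos115°, sin115°) = (-0.8452, 1.8126)
|BD| = 6.1198
circle(B,4.00) ∩ circle(D,7.00): a=0.3638, h=3.9834
  candidates: C₊=(0.6820,5.5096) cross=24.378; C₋=(-1.6776,-2.0998) cross=-24.378
  mode + wants cross > 0 → take C=(0.6820,5.5096) (cross=24.378)
ex = (C−B)/|BC| = (0.3818,0.9242); ey = (-0.9242,0.3818)
P = B + -1.71·ex + 1.04·ey = (-2.4594,0.6293)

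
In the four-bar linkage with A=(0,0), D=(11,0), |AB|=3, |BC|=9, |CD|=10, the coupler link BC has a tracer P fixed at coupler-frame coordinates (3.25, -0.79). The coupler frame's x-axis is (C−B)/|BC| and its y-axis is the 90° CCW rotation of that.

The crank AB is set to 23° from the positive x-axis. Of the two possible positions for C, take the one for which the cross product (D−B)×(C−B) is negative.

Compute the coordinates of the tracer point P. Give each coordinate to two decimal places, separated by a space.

2.64 -2.17

A=(0,0), D=(11.00,0)
B = A + 3.00·(cos23°, sin23°) = (2.7615, 1.1722)
|BD| = 8.3215
circle(B,9.00) ∩ circle(D,10.00): a=3.0191, h=8.4785
  candidates: C₊=(6.9448,9.1409) cross=70.554; C₋=(4.5562,-7.6471) cross=-70.554
  mode - wants cross < 0 → take C=(4.5562,-7.6471) (cross=-70.554)
ex = (C−B)/|BC| = (0.1994,-0.9799); ey = (0.9799,0.1994)
P = B + 3.25·ex + -0.79·ey = (2.6355,-2.1701)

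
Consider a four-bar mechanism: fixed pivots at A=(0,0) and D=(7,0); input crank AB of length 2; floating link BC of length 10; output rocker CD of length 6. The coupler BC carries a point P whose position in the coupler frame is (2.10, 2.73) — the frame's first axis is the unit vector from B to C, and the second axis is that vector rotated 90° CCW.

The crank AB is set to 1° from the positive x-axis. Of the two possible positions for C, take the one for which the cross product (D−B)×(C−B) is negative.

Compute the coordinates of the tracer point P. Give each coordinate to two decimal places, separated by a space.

5.12 1.49

A=(0,0), D=(7.00,0)
B = A + 2.00·(cos1°, sin1°) = (1.9997, 0.0349)
|BD| = 5.0004
circle(B,10.00) ∩ circle(D,6.00): a=8.8997, h=4.5603
  candidates: C₊=(10.9310,4.5329) cross=22.803; C₋=(10.8673,-4.5874) cross=-22.803
  mode - wants cross < 0 → take C=(10.8673,-4.5874) (cross=-22.803)
ex = (C−B)/|BC| = (0.8868,-0.4622); ey = (0.4622,0.8868)
P = B + 2.10·ex + 2.73·ey = (5.1238,1.4851)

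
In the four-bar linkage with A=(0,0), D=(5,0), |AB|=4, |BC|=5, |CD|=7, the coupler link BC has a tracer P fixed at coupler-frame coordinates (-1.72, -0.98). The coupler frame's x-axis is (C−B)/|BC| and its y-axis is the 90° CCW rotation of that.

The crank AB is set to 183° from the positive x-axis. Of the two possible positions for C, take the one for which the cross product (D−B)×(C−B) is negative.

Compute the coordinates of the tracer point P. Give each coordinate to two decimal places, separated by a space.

-5.86 0.46

A=(0,0), D=(5.00,0)
B = A + 4.00·(cos183°, sin183°) = (-3.9945, -0.2093)
|BD| = 8.9970
circle(B,5.00) ∩ circle(D,7.00): a=3.1647, h=3.8710
  candidates: C₊=(-0.9208,3.7343) cross=34.827; C₋=(-0.7406,-4.0057) cross=-34.827
  mode - wants cross < 0 → take C=(-0.7406,-4.0057) (cross=-34.827)
ex = (C−B)/|BC| = (0.6508,-0.7593); ey = (0.7593,0.6508)
P = B + -1.72·ex + -0.98·ey = (-5.8579,0.4588)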